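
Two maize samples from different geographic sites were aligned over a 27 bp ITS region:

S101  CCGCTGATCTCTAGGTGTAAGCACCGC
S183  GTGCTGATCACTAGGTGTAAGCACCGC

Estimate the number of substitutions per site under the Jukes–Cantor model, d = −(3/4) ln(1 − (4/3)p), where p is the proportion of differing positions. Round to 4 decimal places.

0.1203

Mismatches occur at site 1 (C/G), site 2 (C/T), site 10 (T/A).
p = 3/27 = 0.111111.
d = −0.75 · ln(1 − (4/3)·0.111111) = −0.75 · ln(0.851852) = −0.75 · (-0.160342) = 0.1203.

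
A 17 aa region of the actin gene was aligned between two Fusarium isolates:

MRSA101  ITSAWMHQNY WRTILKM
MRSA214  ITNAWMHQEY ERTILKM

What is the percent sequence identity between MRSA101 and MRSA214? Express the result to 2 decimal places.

The sequences differ at positions 3 (S/N), 9 (N/E), 11 (W/E).
14 of the 17 sites match, so the percent identity is 14/17 × 100 = 82.35%.

82.35%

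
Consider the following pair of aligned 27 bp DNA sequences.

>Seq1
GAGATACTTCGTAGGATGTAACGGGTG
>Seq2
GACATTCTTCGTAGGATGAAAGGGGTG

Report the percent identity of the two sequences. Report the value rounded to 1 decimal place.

The sequences differ at positions 3 (G/C), 6 (A/T), 19 (T/A), 22 (C/G).
23 of the 27 sites match, so the percent identity is 23/27 × 100 = 85.2%.

85.2%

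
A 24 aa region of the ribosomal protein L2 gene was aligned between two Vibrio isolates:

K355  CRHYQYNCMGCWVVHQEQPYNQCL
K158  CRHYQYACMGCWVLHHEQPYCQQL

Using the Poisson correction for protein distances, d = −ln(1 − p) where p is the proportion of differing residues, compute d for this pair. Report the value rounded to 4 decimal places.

0.2336

The sequences differ at positions 7 (N/A), 14 (V/L), 16 (Q/H), 21 (N/C), 23 (C/Q).
p = 5/24 = 0.208333.
d = −ln(1 − 0.208333) = −ln(0.791667) = 0.2336.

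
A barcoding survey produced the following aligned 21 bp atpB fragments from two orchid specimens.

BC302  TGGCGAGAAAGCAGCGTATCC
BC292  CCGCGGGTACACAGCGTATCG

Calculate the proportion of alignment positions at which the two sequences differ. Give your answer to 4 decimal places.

0.3333

Differing sites — 1:T/C; 2:G/C; 6:A/G; 8:A/T; 10:A/C; 11:G/A; 21:C/G.
There are 7 differences over 21 sites, so p = 7/21 = 0.3333.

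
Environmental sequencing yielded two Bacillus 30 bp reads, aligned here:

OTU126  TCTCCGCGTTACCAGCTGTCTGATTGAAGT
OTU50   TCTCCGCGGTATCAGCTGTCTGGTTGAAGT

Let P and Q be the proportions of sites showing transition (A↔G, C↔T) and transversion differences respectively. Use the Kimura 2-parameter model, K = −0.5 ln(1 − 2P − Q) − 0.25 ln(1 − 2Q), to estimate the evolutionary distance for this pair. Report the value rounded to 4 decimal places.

Differing sites — 9:T/G (Tv); 12:C/T (Ti); 23:A/G (Ti).
Of the 3 differences, 2 transitions and 1 transversion over 30 sites: P = 2/30 = 0.066667, Q = 1/30 = 0.033333.
d = −0.5·ln(0.833333) − 0.25·ln(0.933334) = −0.5·(-0.182322) − 0.25·(-0.068992) = 0.1084.

0.1084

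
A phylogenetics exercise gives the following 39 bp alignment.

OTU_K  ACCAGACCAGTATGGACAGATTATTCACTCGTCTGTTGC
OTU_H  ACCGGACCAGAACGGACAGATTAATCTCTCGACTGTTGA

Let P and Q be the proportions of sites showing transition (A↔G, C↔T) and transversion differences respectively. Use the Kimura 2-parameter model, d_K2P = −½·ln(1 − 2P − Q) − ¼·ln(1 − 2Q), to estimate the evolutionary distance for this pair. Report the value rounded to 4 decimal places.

0.2052

Differing sites — 4:A/G (Ti); 11:T/A (Tv); 13:T/C (Ti); 24:T/A (Tv); 27:A/T (Tv); 32:T/A (Tv); 39:C/A (Tv).
Of the 7 differences, 2 transitions and 5 transversions over 39 sites: P = 2/39 = 0.051282, Q = 5/39 = 0.128205.
d = −0.5·ln(0.769231) − 0.25·ln(0.743590) = −0.5·(-0.262364) − 0.25·(-0.296265) = 0.2052.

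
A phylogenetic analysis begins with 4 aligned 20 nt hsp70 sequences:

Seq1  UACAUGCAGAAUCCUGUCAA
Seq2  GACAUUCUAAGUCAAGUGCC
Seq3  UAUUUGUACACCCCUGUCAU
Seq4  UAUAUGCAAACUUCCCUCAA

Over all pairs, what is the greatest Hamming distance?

14

Pairwise Hamming distances:
  Seq1 vs Seq2: 10
  Seq1 vs Seq3: 7
  Seq1 vs Seq4: 6
  Seq2 vs Seq3: 14
  Seq2 vs Seq4: 12
  Seq3 vs Seq4: 8
The largest is 14, between Seq2 and Seq3.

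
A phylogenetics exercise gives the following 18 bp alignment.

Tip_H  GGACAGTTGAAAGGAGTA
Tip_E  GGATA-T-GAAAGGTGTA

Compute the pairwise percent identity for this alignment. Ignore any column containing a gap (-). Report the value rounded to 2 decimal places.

Excluding the 2 gap columns leaves 16 comparable sites.
Differing sites — 4:C/T; 15:A/T.
14 of the 16 comparable sites match, so the percent identity is 14/16 × 100 = 87.50%.

87.50%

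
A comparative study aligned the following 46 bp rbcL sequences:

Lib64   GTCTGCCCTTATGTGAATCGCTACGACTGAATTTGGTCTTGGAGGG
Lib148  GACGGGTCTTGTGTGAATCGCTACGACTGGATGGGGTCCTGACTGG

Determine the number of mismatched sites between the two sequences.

12

The sequences differ at positions 2 (T/A), 4 (T/G), 6 (C/G), 7 (C/T), 11 (A/G), 30 (A/G), 33 (T/G), 34 (T/G), 39 (T/C), 42 (G/A), 43 (A/C), 44 (G/T).
That gives 12 mismatches out of 46 aligned sites, so the Hamming distance is 12.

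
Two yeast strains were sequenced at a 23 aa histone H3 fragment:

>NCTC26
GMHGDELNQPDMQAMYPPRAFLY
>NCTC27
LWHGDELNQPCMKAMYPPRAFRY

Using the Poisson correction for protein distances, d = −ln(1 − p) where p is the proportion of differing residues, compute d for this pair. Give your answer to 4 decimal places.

Mismatches occur at site 1 (G/L), site 2 (M/W), site 11 (D/C), site 13 (Q/K), site 22 (L/R).
p = 5/23 = 0.217391.
d = −ln(1 − 0.217391) = −ln(0.782609) = 0.2451.

0.2451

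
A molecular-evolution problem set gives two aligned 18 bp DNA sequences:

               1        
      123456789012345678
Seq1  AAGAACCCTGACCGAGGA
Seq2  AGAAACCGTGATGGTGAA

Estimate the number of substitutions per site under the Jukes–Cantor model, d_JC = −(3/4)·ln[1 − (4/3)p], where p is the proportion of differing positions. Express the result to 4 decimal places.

The sequences differ at positions 2 (A/G), 3 (G/A), 8 (C/G), 12 (C/T), 13 (C/G), 15 (A/T), 17 (G/A).
p = 7/18 = 0.388889.
d = −0.75 · ln(1 − (4/3)·0.388889) = −0.75 · ln(0.481481) = −0.75 · (-0.730889) = 0.5482.

0.5482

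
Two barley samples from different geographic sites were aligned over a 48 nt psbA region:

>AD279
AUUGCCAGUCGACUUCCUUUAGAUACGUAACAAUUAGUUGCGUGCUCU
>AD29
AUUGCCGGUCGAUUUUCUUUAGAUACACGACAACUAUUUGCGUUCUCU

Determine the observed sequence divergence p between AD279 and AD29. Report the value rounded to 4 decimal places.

0.1875

Mismatches occur at site 7 (A→G), site 13 (C→U), site 16 (C→U), site 27 (G→A), site 28 (U→C), site 29 (A→G), site 34 (U→C), site 37 (G→U), site 44 (G→U).
There are 9 differences over 48 sites, so p = 9/48 = 0.1875.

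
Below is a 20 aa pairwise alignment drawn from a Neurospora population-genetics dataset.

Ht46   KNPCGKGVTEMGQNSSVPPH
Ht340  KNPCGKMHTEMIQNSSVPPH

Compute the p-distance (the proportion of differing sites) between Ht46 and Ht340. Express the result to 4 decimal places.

0.1500

Mismatches occur at site 7 (G↔M), site 8 (V↔H), site 12 (G↔I).
There are 3 differences over 20 sites, so p = 3/20 = 0.1500.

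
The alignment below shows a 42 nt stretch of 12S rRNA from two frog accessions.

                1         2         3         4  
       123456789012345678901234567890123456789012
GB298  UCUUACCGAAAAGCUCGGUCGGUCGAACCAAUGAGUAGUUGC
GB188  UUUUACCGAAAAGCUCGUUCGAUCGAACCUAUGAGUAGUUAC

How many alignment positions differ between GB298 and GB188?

The sequences differ at positions 2 (C/U), 18 (G/U), 22 (G/A), 30 (A/U), 41 (G/A).
That gives 5 mismatches out of 42 aligned sites, so the Hamming distance is 5.

5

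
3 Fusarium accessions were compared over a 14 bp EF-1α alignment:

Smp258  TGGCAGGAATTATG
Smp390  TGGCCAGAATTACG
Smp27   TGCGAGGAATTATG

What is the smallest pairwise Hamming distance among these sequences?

Pairwise Hamming distances:
  Smp258 vs Smp390: 3
  Smp258 vs Smp27: 2
  Smp390 vs Smp27: 5
The smallest is 2, between Smp258 and Smp27.

2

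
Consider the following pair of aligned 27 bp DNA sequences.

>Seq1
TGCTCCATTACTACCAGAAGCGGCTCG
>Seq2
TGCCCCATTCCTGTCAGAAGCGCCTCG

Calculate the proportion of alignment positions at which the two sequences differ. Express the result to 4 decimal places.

Differing sites — 4:T/C; 10:A/C; 13:A/G; 14:C/T; 23:G/C.
There are 5 differences over 27 sites, so p = 5/27 = 0.1852.

0.1852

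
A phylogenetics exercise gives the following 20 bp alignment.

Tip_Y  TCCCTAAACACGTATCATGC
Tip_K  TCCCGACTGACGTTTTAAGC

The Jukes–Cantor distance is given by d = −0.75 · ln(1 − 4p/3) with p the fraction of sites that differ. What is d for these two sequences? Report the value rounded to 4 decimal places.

0.4715

The sequences differ at positions 5 (T/G), 7 (A/C), 8 (A/T), 9 (C/G), 14 (A/T), 16 (C/T), 18 (T/A).
p = 7/20 = 0.350000.
d = −0.75 · ln(1 − (4/3)·0.350000) = −0.75 · ln(0.533333) = −0.75 · (-0.628609) = 0.4715.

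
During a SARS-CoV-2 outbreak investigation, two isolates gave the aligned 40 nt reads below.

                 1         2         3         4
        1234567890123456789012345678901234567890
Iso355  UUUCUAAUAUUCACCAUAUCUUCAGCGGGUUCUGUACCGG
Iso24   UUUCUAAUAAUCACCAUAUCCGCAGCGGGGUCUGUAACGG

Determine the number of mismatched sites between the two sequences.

5

Mismatches occur at site 10 (U↔A), site 21 (U↔C), site 22 (U↔G), site 30 (U↔G), site 37 (C↔A).
That gives 5 mismatches out of 40 aligned sites, so the Hamming distance is 5.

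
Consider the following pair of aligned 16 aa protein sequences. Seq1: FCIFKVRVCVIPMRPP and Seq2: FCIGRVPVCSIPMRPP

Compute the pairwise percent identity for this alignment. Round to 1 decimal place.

75.0%

Mismatches occur at site 4 (F/G), site 5 (K/R), site 7 (R/P), site 10 (V/S).
12 of the 16 sites match, so the percent identity is 12/16 × 100 = 75.0%.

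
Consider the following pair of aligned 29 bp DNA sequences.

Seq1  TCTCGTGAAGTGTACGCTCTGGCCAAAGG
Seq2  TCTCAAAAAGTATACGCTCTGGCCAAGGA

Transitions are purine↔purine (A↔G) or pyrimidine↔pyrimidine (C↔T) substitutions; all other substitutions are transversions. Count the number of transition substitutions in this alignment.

The sequences differ at positions 5 (G/A, transition), 6 (T/A, transversion), 7 (G/A, transition), 12 (G/A, transition), 27 (A/G, transition), 29 (G/A, transition).
Of the 6 differences, 5 transitions and 1 transversion, so the answer is 5.

5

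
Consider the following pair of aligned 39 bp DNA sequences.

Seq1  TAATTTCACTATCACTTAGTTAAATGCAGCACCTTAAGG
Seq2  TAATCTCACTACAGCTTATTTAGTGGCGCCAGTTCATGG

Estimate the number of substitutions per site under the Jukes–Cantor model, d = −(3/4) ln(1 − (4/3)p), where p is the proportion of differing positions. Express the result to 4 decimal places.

0.4885

The sequences differ at positions 5 (T/C), 12 (T/C), 13 (C/A), 14 (A/G), 19 (G/T), 23 (A/G), 24 (A/T), 25 (T/G), 28 (A/G), 29 (G/C), 32 (C/G), 33 (C/T), 35 (T/C), 37 (A/T).
p = 14/39 = 0.358974.
d = −0.75 · ln(1 − (4/3)·0.358974) = −0.75 · ln(0.521368) = −0.75 · (-0.651299) = 0.4885.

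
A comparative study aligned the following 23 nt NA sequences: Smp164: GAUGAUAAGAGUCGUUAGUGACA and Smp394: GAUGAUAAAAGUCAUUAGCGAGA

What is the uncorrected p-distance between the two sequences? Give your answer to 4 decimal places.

Differing sites — 9:G/A; 14:G/A; 19:U/C; 22:C/G.
There are 4 differences over 23 sites, so p = 4/23 = 0.1739.

0.1739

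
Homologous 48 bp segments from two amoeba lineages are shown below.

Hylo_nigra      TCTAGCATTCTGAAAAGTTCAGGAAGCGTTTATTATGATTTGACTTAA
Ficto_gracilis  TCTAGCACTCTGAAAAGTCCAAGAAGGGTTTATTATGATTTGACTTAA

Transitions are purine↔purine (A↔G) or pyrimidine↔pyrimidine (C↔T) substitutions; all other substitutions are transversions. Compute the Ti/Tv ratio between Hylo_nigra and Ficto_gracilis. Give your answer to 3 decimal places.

3.000

Mismatches occur at site 8 (T→C, transition), site 19 (T→C, transition), site 22 (G→A, transition), site 27 (C→G, transversion).
Of the 4 differences, 3 transitions and 1 transversion, so Ti/Tv = 3/1 = 3.000.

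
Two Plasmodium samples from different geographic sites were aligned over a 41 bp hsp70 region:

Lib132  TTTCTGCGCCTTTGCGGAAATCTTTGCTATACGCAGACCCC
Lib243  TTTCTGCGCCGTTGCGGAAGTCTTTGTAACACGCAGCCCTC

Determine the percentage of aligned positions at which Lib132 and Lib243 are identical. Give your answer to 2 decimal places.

82.93%

Mismatches occur at site 11 (T→G), site 20 (A→G), site 27 (C→T), site 28 (T→A), site 30 (T→C), site 37 (A→C), site 40 (C→T).
34 of the 41 sites match, so the percent identity is 34/41 × 100 = 82.93%.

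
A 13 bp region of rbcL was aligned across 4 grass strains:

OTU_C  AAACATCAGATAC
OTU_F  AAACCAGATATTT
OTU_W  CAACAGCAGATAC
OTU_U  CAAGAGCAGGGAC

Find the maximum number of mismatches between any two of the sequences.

10

Pairwise Hamming distances:
  OTU_C vs OTU_F: 6
  OTU_C vs OTU_W: 2
  OTU_C vs OTU_U: 5
  OTU_F vs OTU_W: 7
  OTU_F vs OTU_U: 10
  OTU_W vs OTU_U: 3
The largest is 10, between OTU_F and OTU_U.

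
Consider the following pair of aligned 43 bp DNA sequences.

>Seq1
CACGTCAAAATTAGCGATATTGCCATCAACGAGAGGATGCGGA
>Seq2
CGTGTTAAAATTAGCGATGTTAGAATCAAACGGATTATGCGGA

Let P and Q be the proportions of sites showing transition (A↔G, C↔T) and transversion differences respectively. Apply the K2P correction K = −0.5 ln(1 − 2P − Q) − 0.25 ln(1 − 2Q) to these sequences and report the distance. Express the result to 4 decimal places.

0.3530

The sequences differ at positions 2 (A/G, transition), 3 (C/T, transition), 6 (C/T, transition), 19 (A/G, transition), 22 (G/A, transition), 23 (C/G, transversion), 24 (C/A, transversion), 30 (C/A, transversion), 31 (G/C, transversion), 32 (A/G, transition), 35 (G/T, transversion), 36 (G/T, transversion).
Of the 12 differences, 6 transitions and 6 transversions over 43 sites: P = 6/43 = 0.139535, Q = 6/43 = 0.139535.
d = −0.5·ln(0.581395) − 0.25·ln(0.720930) = −0.5·(-0.542325) − 0.25·(-0.327213) = 0.3530.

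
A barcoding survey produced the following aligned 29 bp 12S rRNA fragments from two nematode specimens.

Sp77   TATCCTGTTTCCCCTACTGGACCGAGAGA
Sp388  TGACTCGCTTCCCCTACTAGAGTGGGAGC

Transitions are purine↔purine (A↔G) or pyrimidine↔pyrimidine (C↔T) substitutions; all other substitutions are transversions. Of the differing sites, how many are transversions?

3

Differing sites — 2:A/G (Ti); 3:T/A (Tv); 5:C/T (Ti); 6:T/C (Ti); 8:T/C (Ti); 19:G/A (Ti); 22:C/G (Tv); 23:C/T (Ti); 25:A/G (Ti); 29:A/C (Tv).
Of the 10 differences, 7 transitions and 3 transversions, so the answer is 3.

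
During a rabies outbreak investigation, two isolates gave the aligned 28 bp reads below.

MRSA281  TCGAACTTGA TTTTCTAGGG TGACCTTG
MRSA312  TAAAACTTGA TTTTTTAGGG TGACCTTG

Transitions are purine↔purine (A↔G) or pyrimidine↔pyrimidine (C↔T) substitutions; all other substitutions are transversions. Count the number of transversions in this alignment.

1

The sequences differ at positions 2 (C/A, transversion), 3 (G/A, transition), 15 (C/T, transition).
Of the 3 differences, 2 transitions and 1 transversion, so the answer is 1.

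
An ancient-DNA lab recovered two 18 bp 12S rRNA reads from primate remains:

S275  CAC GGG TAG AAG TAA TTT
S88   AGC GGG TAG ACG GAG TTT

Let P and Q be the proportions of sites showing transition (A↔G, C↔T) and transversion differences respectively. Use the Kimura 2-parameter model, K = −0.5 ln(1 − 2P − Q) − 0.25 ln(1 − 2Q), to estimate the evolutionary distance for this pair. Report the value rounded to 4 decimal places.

Mismatches occur at site 1 (C↔A, transversion), site 2 (A↔G, transition), site 11 (A↔C, transversion), site 13 (T↔G, transversion), site 15 (A↔G, transition).
Of the 5 differences, 2 transitions and 3 transversions over 18 sites: P = 2/18 = 0.111111, Q = 3/18 = 0.166667.
d = −0.5·ln(0.611111) − 0.25·ln(0.666666) = −0.5·(-0.492477) − 0.25·(-0.405466) = 0.3476.

0.3476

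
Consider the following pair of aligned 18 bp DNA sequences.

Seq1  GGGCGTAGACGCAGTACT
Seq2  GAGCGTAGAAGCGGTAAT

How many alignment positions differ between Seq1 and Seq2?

4

Mismatches occur at site 2 (G→A), site 10 (C→A), site 13 (A→G), site 17 (C→A).
That gives 4 mismatches out of 18 aligned sites, so the Hamming distance is 4.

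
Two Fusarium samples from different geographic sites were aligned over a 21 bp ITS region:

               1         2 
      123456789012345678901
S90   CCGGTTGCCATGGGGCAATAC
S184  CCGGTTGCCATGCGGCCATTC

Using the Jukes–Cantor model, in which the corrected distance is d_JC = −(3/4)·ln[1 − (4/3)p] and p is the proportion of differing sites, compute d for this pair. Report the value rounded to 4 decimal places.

0.1585

Mismatches occur at site 13 (G↔C), site 17 (A↔C), site 20 (A↔T).
p = 3/21 = 0.142857.
d = −0.75 · ln(1 − (4/3)·0.142857) = −0.75 · ln(0.809524) = −0.75 · (-0.211309) = 0.1585.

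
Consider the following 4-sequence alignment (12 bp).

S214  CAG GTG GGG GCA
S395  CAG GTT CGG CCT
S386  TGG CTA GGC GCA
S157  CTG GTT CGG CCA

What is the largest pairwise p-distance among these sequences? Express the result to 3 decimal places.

Pairwise Hamming distances:
  S214 vs S395: 4
  S214 vs S386: 5
  S214 vs S157: 4
  S395 vs S386: 8
  S395 vs S157: 2
  S386 vs S157: 7
The largest is 8 mismatches, between S395 and S386; p = 8/12 = 0.667.

0.667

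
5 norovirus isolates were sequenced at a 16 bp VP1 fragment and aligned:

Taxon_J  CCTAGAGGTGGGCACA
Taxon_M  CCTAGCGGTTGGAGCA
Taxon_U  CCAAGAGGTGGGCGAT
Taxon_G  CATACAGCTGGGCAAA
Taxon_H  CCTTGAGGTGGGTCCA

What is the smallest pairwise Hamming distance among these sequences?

3

Pairwise Hamming distances:
  Taxon_J vs Taxon_M: 4
  Taxon_J vs Taxon_U: 4
  Taxon_J vs Taxon_G: 4
  Taxon_J vs Taxon_H: 3
  Taxon_M vs Taxon_U: 6
  Taxon_M vs Taxon_G: 8
  Taxon_M vs Taxon_H: 5
  Taxon_U vs Taxon_G: 6
  Taxon_U vs Taxon_H: 6
  Taxon_G vs Taxon_H: 7
The smallest is 3, between Taxon_J and Taxon_H.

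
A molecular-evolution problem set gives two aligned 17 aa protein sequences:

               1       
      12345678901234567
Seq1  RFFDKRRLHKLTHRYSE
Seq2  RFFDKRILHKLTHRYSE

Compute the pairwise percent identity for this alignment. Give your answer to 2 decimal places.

94.12%

The sequences differ at position 7 (R/I).
16 of the 17 sites match, so the percent identity is 16/17 × 100 = 94.12%.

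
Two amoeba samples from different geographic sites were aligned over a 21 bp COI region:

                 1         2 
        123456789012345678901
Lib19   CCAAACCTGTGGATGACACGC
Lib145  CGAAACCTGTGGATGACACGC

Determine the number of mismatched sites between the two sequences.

Differing sites — 2:C/G.
That gives 1 mismatch out of 21 aligned sites, so the Hamming distance is 1.

1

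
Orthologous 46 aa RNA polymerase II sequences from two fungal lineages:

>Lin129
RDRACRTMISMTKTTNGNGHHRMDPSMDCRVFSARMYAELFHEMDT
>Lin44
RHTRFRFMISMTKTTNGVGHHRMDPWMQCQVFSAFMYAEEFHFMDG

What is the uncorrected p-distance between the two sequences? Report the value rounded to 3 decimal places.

Differing sites — 2:D/H; 3:R/T; 4:A/R; 5:C/F; 7:T/F; 18:N/V; 26:S/W; 28:D/Q; 30:R/Q; 35:R/F; 40:L/E; 43:E/F; 46:T/G.
There are 13 differences over 46 sites, so p = 13/46 = 0.283.

0.283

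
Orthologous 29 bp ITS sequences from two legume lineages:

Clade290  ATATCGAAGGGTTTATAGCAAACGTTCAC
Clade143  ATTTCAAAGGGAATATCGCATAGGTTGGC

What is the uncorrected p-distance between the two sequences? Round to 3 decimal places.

0.310

Mismatches occur at site 3 (A→T), site 6 (G→A), site 12 (T→A), site 13 (T→A), site 17 (A→C), site 21 (A→T), site 23 (C→G), site 27 (C→G), site 28 (A→G).
There are 9 differences over 29 sites, so p = 9/29 = 0.310.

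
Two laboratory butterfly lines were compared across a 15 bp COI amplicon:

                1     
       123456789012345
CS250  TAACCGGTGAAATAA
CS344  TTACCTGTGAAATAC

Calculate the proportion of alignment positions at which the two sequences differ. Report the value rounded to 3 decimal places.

Mismatches occur at site 2 (A/T), site 6 (G/T), site 15 (A/C).
There are 3 differences over 15 sites, so p = 3/15 = 0.200.

0.200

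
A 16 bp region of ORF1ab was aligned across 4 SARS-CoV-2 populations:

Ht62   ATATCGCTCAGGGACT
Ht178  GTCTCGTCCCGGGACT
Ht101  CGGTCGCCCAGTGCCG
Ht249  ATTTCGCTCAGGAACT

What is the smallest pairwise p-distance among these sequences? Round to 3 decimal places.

0.125

Pairwise Hamming distances:
  Ht62 vs Ht178: 5
  Ht62 vs Ht101: 7
  Ht62 vs Ht249: 2
  Ht178 vs Ht101: 8
  Ht178 vs Ht249: 6
  Ht101 vs Ht249: 8
The smallest is 2 mismatches, between Ht62 and Ht249; p = 2/16 = 0.125.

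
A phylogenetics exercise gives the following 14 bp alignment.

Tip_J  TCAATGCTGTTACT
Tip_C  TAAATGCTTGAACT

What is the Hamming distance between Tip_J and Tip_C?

The sequences differ at positions 2 (C/A), 9 (G/T), 10 (T/G), 11 (T/A).
That gives 4 mismatches out of 14 aligned sites, so the Hamming distance is 4.

4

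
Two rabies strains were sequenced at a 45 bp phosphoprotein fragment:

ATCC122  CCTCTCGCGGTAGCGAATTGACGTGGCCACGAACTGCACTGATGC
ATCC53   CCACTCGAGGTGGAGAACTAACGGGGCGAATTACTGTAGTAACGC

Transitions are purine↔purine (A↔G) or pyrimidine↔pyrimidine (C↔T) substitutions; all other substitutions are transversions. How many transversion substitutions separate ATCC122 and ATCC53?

Differing sites — 3:T/A (Tv); 8:C/A (Tv); 12:A/G (Ti); 14:C/A (Tv); 18:T/C (Ti); 20:G/A (Ti); 24:T/G (Tv); 28:C/G (Tv); 30:C/A (Tv); 31:G/T (Tv); 32:A/T (Tv); 37:C/T (Ti); 39:C/G (Tv); 41:G/A (Ti); 43:T/C (Ti).
Of the 15 differences, 6 transitions and 9 transversions, so the answer is 9.

9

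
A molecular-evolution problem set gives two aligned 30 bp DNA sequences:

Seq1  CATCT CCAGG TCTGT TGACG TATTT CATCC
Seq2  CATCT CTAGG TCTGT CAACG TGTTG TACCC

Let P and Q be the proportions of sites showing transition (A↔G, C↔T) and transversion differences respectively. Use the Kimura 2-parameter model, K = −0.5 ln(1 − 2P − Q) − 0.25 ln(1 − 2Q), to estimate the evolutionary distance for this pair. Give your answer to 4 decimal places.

0.3012

Mismatches occur at site 7 (C→T, transition), site 16 (T→C, transition), site 17 (G→A, transition), site 22 (A→G, transition), site 25 (T→G, transversion), site 26 (C→T, transition), site 28 (T→C, transition).
Of the 7 differences, 6 transitions and 1 transversion over 30 sites: P = 6/30 = 0.200000, Q = 1/30 = 0.033333.
d = −0.5·ln(0.566667) − 0.25·ln(0.933334) = −0.5·(-0.567983) − 0.25·(-0.068992) = 0.3012.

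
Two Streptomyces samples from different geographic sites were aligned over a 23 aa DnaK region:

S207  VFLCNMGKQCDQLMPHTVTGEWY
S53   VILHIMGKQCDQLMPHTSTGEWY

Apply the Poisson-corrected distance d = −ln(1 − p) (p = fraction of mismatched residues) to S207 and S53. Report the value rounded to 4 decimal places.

0.1911

Differing sites — 2:F/I; 4:C/H; 5:N/I; 18:V/S.
p = 4/23 = 0.173913.
d = −ln(1 − 0.173913) = −ln(0.826087) = 0.1911.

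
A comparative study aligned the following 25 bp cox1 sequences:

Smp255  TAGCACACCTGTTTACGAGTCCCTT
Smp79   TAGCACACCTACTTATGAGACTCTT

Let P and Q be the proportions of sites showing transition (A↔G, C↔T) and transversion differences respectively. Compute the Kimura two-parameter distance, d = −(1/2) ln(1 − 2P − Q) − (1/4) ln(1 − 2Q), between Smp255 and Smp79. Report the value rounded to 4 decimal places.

The sequences differ at positions 11 (G/A, transition), 12 (T/C, transition), 16 (C/T, transition), 20 (T/A, transversion), 22 (C/T, transition).
Of the 5 differences, 4 transitions and 1 transversion over 25 sites: P = 4/25 = 0.160000, Q = 1/25 = 0.040000.
d = −0.5·ln(0.640000) − 0.25·ln(0.920000) = −0.5·(-0.446287) − 0.25·(-0.083382) = 0.2440.

0.2440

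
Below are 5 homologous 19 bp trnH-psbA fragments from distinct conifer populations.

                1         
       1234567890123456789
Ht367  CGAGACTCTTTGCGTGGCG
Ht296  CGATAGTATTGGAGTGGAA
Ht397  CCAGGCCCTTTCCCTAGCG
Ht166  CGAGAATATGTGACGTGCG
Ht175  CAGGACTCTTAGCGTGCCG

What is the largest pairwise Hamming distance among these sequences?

13

Pairwise Hamming distances:
  Ht367 vs Ht296: 7
  Ht367 vs Ht397: 6
  Ht367 vs Ht166: 7
  Ht367 vs Ht175: 4
  Ht296 vs Ht397: 13
  Ht296 vs Ht166: 9
  Ht296 vs Ht175: 10
  Ht397 vs Ht166: 10
  Ht397 vs Ht175: 9
  Ht166 vs Ht175: 11
The largest is 13, between Ht296 and Ht397.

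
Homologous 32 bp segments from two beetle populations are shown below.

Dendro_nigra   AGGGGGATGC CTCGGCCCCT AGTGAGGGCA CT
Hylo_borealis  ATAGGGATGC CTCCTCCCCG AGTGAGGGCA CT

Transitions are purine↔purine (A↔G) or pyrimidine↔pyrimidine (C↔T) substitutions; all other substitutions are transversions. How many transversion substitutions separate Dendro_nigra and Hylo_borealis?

4

Mismatches occur at site 2 (G/T, transversion), site 3 (G/A, transition), site 14 (G/C, transversion), site 15 (G/T, transversion), site 20 (T/G, transversion).
Of the 5 differences, 1 transition and 4 transversions, so the answer is 4.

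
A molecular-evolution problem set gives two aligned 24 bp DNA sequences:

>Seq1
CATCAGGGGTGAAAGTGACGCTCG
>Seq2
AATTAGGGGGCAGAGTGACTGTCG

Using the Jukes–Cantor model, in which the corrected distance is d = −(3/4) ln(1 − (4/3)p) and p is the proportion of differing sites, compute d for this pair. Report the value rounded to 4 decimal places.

0.3694

Differing sites — 1:C/A; 4:C/T; 10:T/G; 11:G/C; 13:A/G; 20:G/T; 21:C/G.
p = 7/24 = 0.291667.
d = −0.75 · ln(1 − (4/3)·0.291667) = −0.75 · ln(0.611111) = −0.75 · (-0.492477) = 0.3694.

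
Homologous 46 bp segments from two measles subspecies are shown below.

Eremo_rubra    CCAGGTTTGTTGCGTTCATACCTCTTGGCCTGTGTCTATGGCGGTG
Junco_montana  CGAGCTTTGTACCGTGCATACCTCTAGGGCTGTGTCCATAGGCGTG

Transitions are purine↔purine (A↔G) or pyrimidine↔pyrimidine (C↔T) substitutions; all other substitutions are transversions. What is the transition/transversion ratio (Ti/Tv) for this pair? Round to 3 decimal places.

Differing sites — 2:C/G (Tv); 5:G/C (Tv); 11:T/A (Tv); 12:G/C (Tv); 16:T/G (Tv); 26:T/A (Tv); 29:C/G (Tv); 37:T/C (Ti); 40:G/A (Ti); 42:C/G (Tv); 43:G/C (Tv).
Of the 11 differences, 2 transitions and 9 transversions, so Ti/Tv = 2/9 = 0.222.

0.222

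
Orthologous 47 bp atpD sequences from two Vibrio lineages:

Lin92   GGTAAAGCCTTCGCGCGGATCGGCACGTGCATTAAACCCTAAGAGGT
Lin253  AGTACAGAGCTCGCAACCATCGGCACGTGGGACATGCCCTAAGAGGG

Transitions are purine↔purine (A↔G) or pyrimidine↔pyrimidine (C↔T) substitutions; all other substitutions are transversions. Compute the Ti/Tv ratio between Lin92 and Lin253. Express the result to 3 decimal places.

Differing sites — 1:G/A (Ti); 5:A/C (Tv); 8:C/A (Tv); 9:C/G (Tv); 10:T/C (Ti); 15:G/A (Ti); 16:C/A (Tv); 17:G/C (Tv); 18:G/C (Tv); 30:C/G (Tv); 31:A/G (Ti); 32:T/A (Tv); 33:T/C (Ti); 35:A/T (Tv); 36:A/G (Ti); 47:T/G (Tv).
Of the 16 differences, 6 transitions and 10 transversions, so Ti/Tv = 6/10 = 0.600.

0.600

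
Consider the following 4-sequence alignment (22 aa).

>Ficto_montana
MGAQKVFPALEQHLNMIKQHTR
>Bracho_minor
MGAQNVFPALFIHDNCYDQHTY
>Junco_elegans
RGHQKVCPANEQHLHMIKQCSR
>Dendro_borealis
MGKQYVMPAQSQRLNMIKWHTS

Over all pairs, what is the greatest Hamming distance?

15

Pairwise Hamming distances:
  Ficto_montana vs Bracho_minor: 8
  Ficto_montana vs Junco_elegans: 7
  Ficto_montana vs Dendro_borealis: 8
  Bracho_minor vs Junco_elegans: 15
  Bracho_minor vs Dendro_borealis: 13
  Junco_elegans vs Dendro_borealis: 12
The largest is 15, between Bracho_minor and Junco_elegans.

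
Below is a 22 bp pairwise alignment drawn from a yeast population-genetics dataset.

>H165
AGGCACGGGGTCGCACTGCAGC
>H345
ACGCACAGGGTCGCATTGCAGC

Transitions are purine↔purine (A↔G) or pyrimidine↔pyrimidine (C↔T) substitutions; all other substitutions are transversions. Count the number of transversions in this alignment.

Differing sites — 2:G/C (Tv); 7:G/A (Ti); 16:C/T (Ti).
Of the 3 differences, 2 transitions and 1 transversion, so the answer is 1.

1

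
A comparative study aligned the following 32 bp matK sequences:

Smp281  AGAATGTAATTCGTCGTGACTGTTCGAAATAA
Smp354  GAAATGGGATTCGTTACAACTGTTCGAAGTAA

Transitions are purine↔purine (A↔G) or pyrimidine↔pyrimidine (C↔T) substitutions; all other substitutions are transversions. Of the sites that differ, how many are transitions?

Mismatches occur at site 1 (A↔G, transition), site 2 (G↔A, transition), site 7 (T↔G, transversion), site 8 (A↔G, transition), site 15 (C↔T, transition), site 16 (G↔A, transition), site 17 (T↔C, transition), site 18 (G↔A, transition), site 29 (A↔G, transition).
Of the 9 differences, 8 transitions and 1 transversion, so the answer is 8.

8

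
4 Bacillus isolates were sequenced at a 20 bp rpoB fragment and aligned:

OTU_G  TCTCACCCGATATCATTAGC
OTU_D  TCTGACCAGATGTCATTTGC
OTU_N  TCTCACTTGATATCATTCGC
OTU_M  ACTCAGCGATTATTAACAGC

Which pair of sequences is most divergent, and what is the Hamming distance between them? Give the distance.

11

Pairwise Hamming distances:
  OTU_G vs OTU_D: 4
  OTU_G vs OTU_N: 3
  OTU_G vs OTU_M: 8
  OTU_D vs OTU_N: 5
  OTU_D vs OTU_M: 11
  OTU_N vs OTU_M: 10
The largest is 11, between OTU_D and OTU_M.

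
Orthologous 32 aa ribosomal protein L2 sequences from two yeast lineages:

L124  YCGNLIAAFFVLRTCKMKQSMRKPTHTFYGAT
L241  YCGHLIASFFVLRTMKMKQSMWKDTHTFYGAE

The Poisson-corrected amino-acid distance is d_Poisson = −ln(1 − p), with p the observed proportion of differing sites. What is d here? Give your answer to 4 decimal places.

0.2076

Mismatches occur at site 4 (N↔H), site 8 (A↔S), site 15 (C↔M), site 22 (R↔W), site 24 (P↔D), site 32 (T↔E).
p = 6/32 = 0.187500.
d = −ln(1 − 0.187500) = −ln(0.812500) = 0.2076.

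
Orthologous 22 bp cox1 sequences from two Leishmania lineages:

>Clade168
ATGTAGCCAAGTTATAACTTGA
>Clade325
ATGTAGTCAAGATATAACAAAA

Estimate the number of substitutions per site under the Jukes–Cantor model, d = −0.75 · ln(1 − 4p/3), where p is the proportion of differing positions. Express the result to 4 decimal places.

The sequences differ at positions 7 (C/T), 12 (T/A), 19 (T/A), 20 (T/A), 21 (G/A).
p = 5/22 = 0.227273.
d = −0.75 · ln(1 − (4/3)·0.227273) = −0.75 · ln(0.696969) = −0.75 · (-0.361014) = 0.2708.

0.2708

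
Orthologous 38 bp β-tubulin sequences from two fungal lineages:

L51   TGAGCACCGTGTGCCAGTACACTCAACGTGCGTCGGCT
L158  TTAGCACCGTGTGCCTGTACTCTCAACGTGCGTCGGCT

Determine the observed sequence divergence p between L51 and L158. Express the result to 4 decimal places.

The sequences differ at positions 2 (G/T), 16 (A/T), 21 (A/T).
There are 3 differences over 38 sites, so p = 3/38 = 0.0789.

0.0789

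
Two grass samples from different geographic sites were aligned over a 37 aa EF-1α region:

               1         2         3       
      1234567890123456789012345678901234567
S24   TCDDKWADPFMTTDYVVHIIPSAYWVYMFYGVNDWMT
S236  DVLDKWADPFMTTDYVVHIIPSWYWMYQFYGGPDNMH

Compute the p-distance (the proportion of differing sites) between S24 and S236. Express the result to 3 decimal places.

Differing sites — 1:T/D; 2:C/V; 3:D/L; 23:A/W; 26:V/M; 28:M/Q; 32:V/G; 33:N/P; 35:W/N; 37:T/H.
There are 10 differences over 37 sites, so p = 10/37 = 0.270.

0.270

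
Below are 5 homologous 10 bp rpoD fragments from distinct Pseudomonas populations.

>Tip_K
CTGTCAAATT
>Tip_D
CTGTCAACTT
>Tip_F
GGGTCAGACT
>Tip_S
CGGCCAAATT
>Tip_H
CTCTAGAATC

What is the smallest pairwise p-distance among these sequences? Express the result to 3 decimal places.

0.100

Pairwise Hamming distances:
  Tip_K vs Tip_D: 1
  Tip_K vs Tip_F: 4
  Tip_K vs Tip_S: 2
  Tip_K vs Tip_H: 4
  Tip_D vs Tip_F: 5
  Tip_D vs Tip_S: 3
  Tip_D vs Tip_H: 5
  Tip_F vs Tip_S: 4
  Tip_F vs Tip_H: 8
  Tip_S vs Tip_H: 6
The smallest is 1 mismatch, between Tip_K and Tip_D; p = 1/10 = 0.100.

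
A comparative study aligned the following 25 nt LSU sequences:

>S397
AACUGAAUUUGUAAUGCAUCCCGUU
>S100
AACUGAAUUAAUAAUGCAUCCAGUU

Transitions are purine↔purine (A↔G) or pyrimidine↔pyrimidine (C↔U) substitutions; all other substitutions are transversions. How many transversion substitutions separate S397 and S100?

Differing sites — 10:U/A (Tv); 11:G/A (Ti); 22:C/A (Tv).
Of the 3 differences, 1 transition and 2 transversions, so the answer is 2.

2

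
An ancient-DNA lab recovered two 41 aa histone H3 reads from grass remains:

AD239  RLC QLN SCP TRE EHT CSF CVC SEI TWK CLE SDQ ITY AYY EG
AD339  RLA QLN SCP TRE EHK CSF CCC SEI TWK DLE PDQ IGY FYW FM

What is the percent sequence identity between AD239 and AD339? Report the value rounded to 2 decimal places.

Differing sites — 3:C/A; 15:T/K; 20:V/C; 28:C/D; 31:S/P; 35:T/G; 37:A/F; 39:Y/W; 40:E/F; 41:G/M.
31 of the 41 sites match, so the percent identity is 31/41 × 100 = 75.61%.

75.61%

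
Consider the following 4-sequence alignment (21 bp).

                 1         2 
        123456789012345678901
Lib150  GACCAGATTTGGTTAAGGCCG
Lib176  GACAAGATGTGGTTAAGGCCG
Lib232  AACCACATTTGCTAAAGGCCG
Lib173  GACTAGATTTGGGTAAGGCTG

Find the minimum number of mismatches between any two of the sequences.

Pairwise Hamming distances:
  Lib150 vs Lib176: 2
  Lib150 vs Lib232: 4
  Lib150 vs Lib173: 3
  Lib176 vs Lib232: 6
  Lib176 vs Lib173: 4
  Lib232 vs Lib173: 7
The smallest is 2, between Lib150 and Lib176.

2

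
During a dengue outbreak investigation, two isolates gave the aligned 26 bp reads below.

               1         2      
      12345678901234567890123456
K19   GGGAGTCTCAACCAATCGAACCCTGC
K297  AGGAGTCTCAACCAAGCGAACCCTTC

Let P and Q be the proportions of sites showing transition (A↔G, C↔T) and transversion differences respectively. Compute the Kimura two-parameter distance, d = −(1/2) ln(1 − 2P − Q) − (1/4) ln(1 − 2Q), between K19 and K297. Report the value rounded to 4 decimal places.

Mismatches occur at site 1 (G↔A, transition), site 16 (T↔G, transversion), site 25 (G↔T, transversion).
Of the 3 differences, 1 transition and 2 transversions over 26 sites: P = 1/26 = 0.038462, Q = 2/26 = 0.076923.
d = −0.5·ln(0.846153) − 0.25·ln(0.846154) = −0.5·(-0.167055) − 0.25·(-0.167054) = 0.1253.

0.1253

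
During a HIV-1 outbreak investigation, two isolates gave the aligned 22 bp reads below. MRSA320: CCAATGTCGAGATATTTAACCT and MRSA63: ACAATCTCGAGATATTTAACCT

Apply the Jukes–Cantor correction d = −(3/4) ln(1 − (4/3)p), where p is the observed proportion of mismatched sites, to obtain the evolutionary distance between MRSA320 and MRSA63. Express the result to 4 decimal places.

0.0969

Differing sites — 1:C/A; 6:G/C.
p = 2/22 = 0.090909.
d = −0.75 · ln(1 − (4/3)·0.090909) = −0.75 · ln(0.878788) = −0.75 · (-0.129212) = 0.0969.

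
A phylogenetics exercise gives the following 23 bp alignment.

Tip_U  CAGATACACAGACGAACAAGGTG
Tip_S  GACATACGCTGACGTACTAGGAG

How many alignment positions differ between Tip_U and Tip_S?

7

The sequences differ at positions 1 (C/G), 3 (G/C), 8 (A/G), 10 (A/T), 15 (A/T), 18 (A/T), 22 (T/A).
That gives 7 mismatches out of 23 aligned sites, so the Hamming distance is 7.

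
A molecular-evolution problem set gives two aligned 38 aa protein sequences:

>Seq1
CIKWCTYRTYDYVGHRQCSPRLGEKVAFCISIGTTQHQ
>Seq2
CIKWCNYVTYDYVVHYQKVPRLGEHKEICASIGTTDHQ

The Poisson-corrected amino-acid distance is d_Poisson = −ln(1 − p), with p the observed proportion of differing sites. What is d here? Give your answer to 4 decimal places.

Differing sites — 6:T/N; 8:R/V; 14:G/V; 16:R/Y; 18:C/K; 19:S/V; 25:K/H; 26:V/K; 27:A/E; 28:F/I; 30:I/A; 36:Q/D.
p = 12/38 = 0.315789.
d = −ln(1 − 0.315789) = −ln(0.684211) = 0.3795.

0.3795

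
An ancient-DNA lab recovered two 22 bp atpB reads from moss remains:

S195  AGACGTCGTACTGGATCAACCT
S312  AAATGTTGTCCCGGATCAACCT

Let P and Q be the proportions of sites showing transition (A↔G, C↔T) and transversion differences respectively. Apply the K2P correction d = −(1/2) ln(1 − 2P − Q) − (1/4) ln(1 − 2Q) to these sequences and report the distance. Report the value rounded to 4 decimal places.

Differing sites — 2:G/A (Ti); 4:C/T (Ti); 7:C/T (Ti); 10:A/C (Tv); 12:T/C (Ti).
Of the 5 differences, 4 transitions and 1 transversion over 22 sites: P = 4/22 = 0.181818, Q = 1/22 = 0.045455.
d = −0.5·ln(0.590909) − 0.25·ln(0.909090) = −0.5·(-0.526093) − 0.25·(-0.095311) = 0.2869.

0.2869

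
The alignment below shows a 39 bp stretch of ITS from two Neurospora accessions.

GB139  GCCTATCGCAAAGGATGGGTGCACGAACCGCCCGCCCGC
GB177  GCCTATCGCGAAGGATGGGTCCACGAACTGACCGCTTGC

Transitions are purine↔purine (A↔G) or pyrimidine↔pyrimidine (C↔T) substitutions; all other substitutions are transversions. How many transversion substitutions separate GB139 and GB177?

2

Differing sites — 10:A/G (Ti); 21:G/C (Tv); 29:C/T (Ti); 31:C/A (Tv); 36:C/T (Ti); 37:C/T (Ti).
Of the 6 differences, 4 transitions and 2 transversions, so the answer is 2.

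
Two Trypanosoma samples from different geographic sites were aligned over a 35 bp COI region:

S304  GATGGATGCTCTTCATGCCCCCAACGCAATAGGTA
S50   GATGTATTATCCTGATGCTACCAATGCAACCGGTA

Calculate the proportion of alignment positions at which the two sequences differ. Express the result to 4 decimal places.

The sequences differ at positions 5 (G/T), 8 (G/T), 9 (C/A), 12 (T/C), 14 (C/G), 19 (C/T), 20 (C/A), 25 (C/T), 30 (T/C), 31 (A/C).
There are 10 differences over 35 sites, so p = 10/35 = 0.2857.

0.2857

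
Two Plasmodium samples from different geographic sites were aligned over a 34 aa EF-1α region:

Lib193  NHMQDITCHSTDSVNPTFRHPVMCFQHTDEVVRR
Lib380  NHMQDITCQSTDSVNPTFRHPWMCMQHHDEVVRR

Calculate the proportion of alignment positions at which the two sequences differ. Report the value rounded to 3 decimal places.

Differing sites — 9:H/Q; 22:V/W; 25:F/M; 28:T/H.
There are 4 differences over 34 sites, so p = 4/34 = 0.118.

0.118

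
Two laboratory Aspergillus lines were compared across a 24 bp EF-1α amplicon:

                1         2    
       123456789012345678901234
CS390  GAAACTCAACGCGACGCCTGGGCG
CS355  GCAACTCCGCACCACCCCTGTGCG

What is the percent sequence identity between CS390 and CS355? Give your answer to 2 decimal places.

Differing sites — 2:A/C; 8:A/C; 9:A/G; 11:G/A; 13:G/C; 16:G/C; 21:G/T.
17 of the 24 sites match, so the percent identity is 17/24 × 100 = 70.83%.

70.83%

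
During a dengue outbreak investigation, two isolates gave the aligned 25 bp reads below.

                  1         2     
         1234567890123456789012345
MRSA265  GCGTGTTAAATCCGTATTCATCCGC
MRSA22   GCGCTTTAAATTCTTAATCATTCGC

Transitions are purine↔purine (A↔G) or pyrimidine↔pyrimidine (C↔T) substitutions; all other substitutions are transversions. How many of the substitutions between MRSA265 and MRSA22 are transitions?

The sequences differ at positions 4 (T/C, transition), 5 (G/T, transversion), 12 (C/T, transition), 14 (G/T, transversion), 17 (T/A, transversion), 22 (C/T, transition).
Of the 6 differences, 3 transitions and 3 transversions, so the answer is 3.

3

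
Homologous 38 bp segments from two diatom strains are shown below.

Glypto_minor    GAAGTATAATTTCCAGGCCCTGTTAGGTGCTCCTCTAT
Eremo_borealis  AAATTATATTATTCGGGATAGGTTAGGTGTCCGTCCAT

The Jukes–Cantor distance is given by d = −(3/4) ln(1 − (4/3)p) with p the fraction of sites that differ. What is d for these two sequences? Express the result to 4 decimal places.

The sequences differ at positions 1 (G/A), 4 (G/T), 9 (A/T), 11 (T/A), 13 (C/T), 15 (A/G), 18 (C/A), 19 (C/T), 20 (C/A), 21 (T/G), 30 (C/T), 31 (T/C), 33 (C/G), 36 (T/C).
p = 14/38 = 0.368421.
d = −0.75 · ln(1 − (4/3)·0.368421) = −0.75 · ln(0.508772) = −0.75 · (-0.675755) = 0.5068.

0.5068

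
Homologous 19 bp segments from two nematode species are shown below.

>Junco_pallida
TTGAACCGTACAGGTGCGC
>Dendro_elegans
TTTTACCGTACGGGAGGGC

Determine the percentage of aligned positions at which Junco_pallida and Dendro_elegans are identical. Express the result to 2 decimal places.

73.68%

Mismatches occur at site 3 (G→T), site 4 (A→T), site 12 (A→G), site 15 (T→A), site 17 (C→G).
14 of the 19 sites match, so the percent identity is 14/19 × 100 = 73.68%.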